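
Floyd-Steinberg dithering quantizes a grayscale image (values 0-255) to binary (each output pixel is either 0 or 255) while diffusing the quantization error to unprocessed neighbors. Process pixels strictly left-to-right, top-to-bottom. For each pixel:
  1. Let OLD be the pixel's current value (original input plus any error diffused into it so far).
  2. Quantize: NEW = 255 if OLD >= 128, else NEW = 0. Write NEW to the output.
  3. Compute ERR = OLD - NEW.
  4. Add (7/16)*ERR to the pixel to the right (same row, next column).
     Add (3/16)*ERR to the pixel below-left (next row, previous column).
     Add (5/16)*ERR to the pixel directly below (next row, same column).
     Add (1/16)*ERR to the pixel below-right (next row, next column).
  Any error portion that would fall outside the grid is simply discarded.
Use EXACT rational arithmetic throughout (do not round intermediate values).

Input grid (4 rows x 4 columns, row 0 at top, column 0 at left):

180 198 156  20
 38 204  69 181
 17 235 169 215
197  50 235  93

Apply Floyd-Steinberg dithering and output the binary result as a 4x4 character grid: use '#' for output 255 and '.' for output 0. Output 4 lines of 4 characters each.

Answer: ##..
.#.#
.###
#.#.

Derivation:
(0,0): OLD=180 → NEW=255, ERR=-75
(0,1): OLD=2643/16 → NEW=255, ERR=-1437/16
(0,2): OLD=29877/256 → NEW=0, ERR=29877/256
(0,3): OLD=291059/4096 → NEW=0, ERR=291059/4096
(1,0): OLD=-583/256 → NEW=0, ERR=-583/256
(1,1): OLD=393487/2048 → NEW=255, ERR=-128753/2048
(1,2): OLD=5614907/65536 → NEW=0, ERR=5614907/65536
(1,3): OLD=260029837/1048576 → NEW=255, ERR=-7357043/1048576
(2,0): OLD=147477/32768 → NEW=0, ERR=147477/32768
(2,1): OLD=244575031/1048576 → NEW=255, ERR=-22811849/1048576
(2,2): OLD=379608307/2097152 → NEW=255, ERR=-155165453/2097152
(2,3): OLD=6234151303/33554432 → NEW=255, ERR=-2322228857/33554432
(3,0): OLD=3260272325/16777216 → NEW=255, ERR=-1017917755/16777216
(3,1): OLD=822937947/268435456 → NEW=0, ERR=822937947/268435456
(3,2): OLD=854198664357/4294967296 → NEW=255, ERR=-241017996123/4294967296
(3,3): OLD=2899780047363/68719476736 → NEW=0, ERR=2899780047363/68719476736
Row 0: ##..
Row 1: .#.#
Row 2: .###
Row 3: #.#.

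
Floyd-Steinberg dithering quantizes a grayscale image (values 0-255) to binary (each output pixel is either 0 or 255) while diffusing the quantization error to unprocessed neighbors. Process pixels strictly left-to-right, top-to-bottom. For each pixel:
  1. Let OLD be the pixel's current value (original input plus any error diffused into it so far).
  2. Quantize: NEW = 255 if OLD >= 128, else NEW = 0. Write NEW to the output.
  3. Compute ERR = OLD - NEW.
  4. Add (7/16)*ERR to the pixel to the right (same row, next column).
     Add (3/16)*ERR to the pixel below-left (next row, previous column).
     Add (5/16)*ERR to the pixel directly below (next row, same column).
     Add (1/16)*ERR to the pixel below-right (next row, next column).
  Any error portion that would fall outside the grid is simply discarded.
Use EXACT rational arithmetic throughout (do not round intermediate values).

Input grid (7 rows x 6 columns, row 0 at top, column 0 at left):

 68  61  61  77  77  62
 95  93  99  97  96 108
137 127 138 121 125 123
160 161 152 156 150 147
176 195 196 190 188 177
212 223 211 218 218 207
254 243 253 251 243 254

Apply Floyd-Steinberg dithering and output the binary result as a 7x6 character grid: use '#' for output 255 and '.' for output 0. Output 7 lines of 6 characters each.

(0,0): OLD=68 → NEW=0, ERR=68
(0,1): OLD=363/4 → NEW=0, ERR=363/4
(0,2): OLD=6445/64 → NEW=0, ERR=6445/64
(0,3): OLD=123963/1024 → NEW=0, ERR=123963/1024
(0,4): OLD=2129309/16384 → NEW=255, ERR=-2048611/16384
(0,5): OLD=1912651/262144 → NEW=0, ERR=1912651/262144
(1,0): OLD=8529/64 → NEW=255, ERR=-7791/64
(1,1): OLD=46711/512 → NEW=0, ERR=46711/512
(1,2): OLD=3256387/16384 → NEW=255, ERR=-921533/16384
(1,3): OLD=6099591/65536 → NEW=0, ERR=6099591/65536
(1,4): OLD=447025333/4194304 → NEW=0, ERR=447025333/4194304
(1,5): OLD=10005502307/67108864 → NEW=255, ERR=-7107258013/67108864
(2,0): OLD=950797/8192 → NEW=0, ERR=950797/8192
(2,1): OLD=49318111/262144 → NEW=255, ERR=-17528609/262144
(2,2): OLD=479502173/4194304 → NEW=0, ERR=479502173/4194304
(2,3): OLD=7266860213/33554432 → NEW=255, ERR=-1289519947/33554432
(2,4): OLD=136850682527/1073741824 → NEW=0, ERR=136850682527/1073741824
(2,5): OLD=2616936531529/17179869184 → NEW=255, ERR=-1763930110391/17179869184
(3,0): OLD=770630333/4194304 → NEW=255, ERR=-298917187/4194304
(3,1): OLD=4617566329/33554432 → NEW=255, ERR=-3938813831/33554432
(3,2): OLD=33550273467/268435456 → NEW=0, ERR=33550273467/268435456
(3,3): OLD=3946448662129/17179869184 → NEW=255, ERR=-434417979791/17179869184
(3,4): OLD=21593395120593/137438953472 → NEW=255, ERR=-13453538014767/137438953472
(3,5): OLD=176041335410591/2199023255552 → NEW=0, ERR=176041335410591/2199023255552
(4,0): OLD=70716151539/536870912 → NEW=255, ERR=-66185931021/536870912
(4,1): OLD=1059670862679/8589934592 → NEW=0, ERR=1059670862679/8589934592
(4,2): OLD=76127622727125/274877906944 → NEW=255, ERR=6033756456405/274877906944
(4,3): OLD=796745945862921/4398046511104 → NEW=255, ERR=-324755914468599/4398046511104
(4,4): OLD=9748503431394969/70368744177664 → NEW=255, ERR=-8195526333909351/70368744177664
(4,5): OLD=163194001375912847/1125899906842624 → NEW=255, ERR=-123910474868956273/1125899906842624
(5,0): OLD=27021196242421/137438953472 → NEW=255, ERR=-8025736892939/137438953472
(5,1): OLD=1022165466190149/4398046511104 → NEW=255, ERR=-99336394141371/4398046511104
(5,2): OLD=7101717258647879/35184372088832 → NEW=255, ERR=-1870297624004281/35184372088832
(5,3): OLD=170239602449255805/1125899906842624 → NEW=255, ERR=-116864873795613315/1125899906842624
(5,4): OLD=249821714134275133/2251799813685248 → NEW=0, ERR=249821714134275133/2251799813685248
(5,5): OLD=7705351390490805345/36028797018963968 → NEW=255, ERR=-1481991849345006495/36028797018963968
(6,0): OLD=16291533935832303/70368744177664 → NEW=255, ERR=-1652495829472017/70368744177664
(6,1): OLD=238748331991933379/1125899906842624 → NEW=255, ERR=-48356144252935741/1125899906842624
(6,2): OLD=885969363750168971/4503599627370496 → NEW=255, ERR=-262448541229307509/4503599627370496
(6,3): OLD=15171551027935595903/72057594037927936 → NEW=255, ERR=-3203135451736027777/72057594037927936
(6,4): OLD=281338148699806350879/1152921504606846976 → NEW=255, ERR=-12656834974939628001/1152921504606846976
(6,5): OLD=4487665171639196543353/18446744073709551616 → NEW=255, ERR=-216254567156739118727/18446744073709551616
Row 0: ....#.
Row 1: #.#..#
Row 2: .#.#.#
Row 3: ##.##.
Row 4: #.####
Row 5: ####.#
Row 6: ######

Answer: ....#.
#.#..#
.#.#.#
##.##.
#.####
####.#
######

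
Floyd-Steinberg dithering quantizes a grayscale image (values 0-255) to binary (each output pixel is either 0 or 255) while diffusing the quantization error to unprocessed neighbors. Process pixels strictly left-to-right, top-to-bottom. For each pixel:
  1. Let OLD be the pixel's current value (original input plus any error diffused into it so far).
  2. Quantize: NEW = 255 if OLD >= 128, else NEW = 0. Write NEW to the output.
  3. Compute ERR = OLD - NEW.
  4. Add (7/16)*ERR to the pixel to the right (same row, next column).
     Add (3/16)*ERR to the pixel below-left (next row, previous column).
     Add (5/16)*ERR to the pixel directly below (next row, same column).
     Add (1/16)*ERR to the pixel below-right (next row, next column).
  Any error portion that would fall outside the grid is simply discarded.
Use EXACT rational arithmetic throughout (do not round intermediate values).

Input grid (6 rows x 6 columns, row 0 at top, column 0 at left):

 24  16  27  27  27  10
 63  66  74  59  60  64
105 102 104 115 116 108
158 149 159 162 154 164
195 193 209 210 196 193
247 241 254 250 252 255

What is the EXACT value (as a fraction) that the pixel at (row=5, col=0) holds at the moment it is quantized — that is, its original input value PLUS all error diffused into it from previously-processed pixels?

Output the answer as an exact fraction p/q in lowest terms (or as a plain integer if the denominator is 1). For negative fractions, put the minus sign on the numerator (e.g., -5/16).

(0,0): OLD=24 → NEW=0, ERR=24
(0,1): OLD=53/2 → NEW=0, ERR=53/2
(0,2): OLD=1235/32 → NEW=0, ERR=1235/32
(0,3): OLD=22469/512 → NEW=0, ERR=22469/512
(0,4): OLD=378467/8192 → NEW=0, ERR=378467/8192
(0,5): OLD=3959989/131072 → NEW=0, ERR=3959989/131072
(1,0): OLD=2415/32 → NEW=0, ERR=2415/32
(1,1): OLD=29705/256 → NEW=0, ERR=29705/256
(1,2): OLD=1201853/8192 → NEW=255, ERR=-887107/8192
(1,3): OLD=1193145/32768 → NEW=0, ERR=1193145/32768
(1,4): OLD=207146571/2097152 → NEW=0, ERR=207146571/2097152
(1,5): OLD=4011196317/33554432 → NEW=0, ERR=4011196317/33554432
(2,0): OLD=615795/4096 → NEW=255, ERR=-428685/4096
(2,1): OLD=10077473/131072 → NEW=0, ERR=10077473/131072
(2,2): OLD=247204259/2097152 → NEW=0, ERR=247204259/2097152
(2,3): OLD=3182668107/16777216 → NEW=255, ERR=-1095521973/16777216
(2,4): OLD=76766813281/536870912 → NEW=255, ERR=-60135269279/536870912
(2,5): OLD=880691278519/8589934592 → NEW=0, ERR=880691278519/8589934592
(3,0): OLD=292992835/2097152 → NEW=255, ERR=-241780925/2097152
(3,1): OLD=2317733895/16777216 → NEW=255, ERR=-1960456185/16777216
(3,2): OLD=18424782597/134217728 → NEW=255, ERR=-15800738043/134217728
(3,3): OLD=656743705487/8589934592 → NEW=0, ERR=656743705487/8589934592
(3,4): OLD=11516574908079/68719476736 → NEW=255, ERR=-6006891659601/68719476736
(3,5): OLD=165802002011105/1099511627776 → NEW=255, ERR=-114573463071775/1099511627776
(4,0): OLD=36792308365/268435456 → NEW=255, ERR=-31658732915/268435456
(4,1): OLD=324728676265/4294967296 → NEW=0, ERR=324728676265/4294967296
(4,2): OLD=29181184119339/137438953472 → NEW=255, ERR=-5865749016021/137438953472
(4,3): OLD=421052831279095/2199023255552 → NEW=255, ERR=-139698098886665/2199023255552
(4,4): OLD=4437833181842279/35184372088832 → NEW=0, ERR=4437833181842279/35184372088832
(4,5): OLD=118306890662009457/562949953421312 → NEW=255, ERR=-25245347460425103/562949953421312
(5,0): OLD=15415198149387/68719476736 → NEW=255, ERR=-2108268418293/68719476736
Target (5,0): original=247, with diffused error = 15415198149387/68719476736

Answer: 15415198149387/68719476736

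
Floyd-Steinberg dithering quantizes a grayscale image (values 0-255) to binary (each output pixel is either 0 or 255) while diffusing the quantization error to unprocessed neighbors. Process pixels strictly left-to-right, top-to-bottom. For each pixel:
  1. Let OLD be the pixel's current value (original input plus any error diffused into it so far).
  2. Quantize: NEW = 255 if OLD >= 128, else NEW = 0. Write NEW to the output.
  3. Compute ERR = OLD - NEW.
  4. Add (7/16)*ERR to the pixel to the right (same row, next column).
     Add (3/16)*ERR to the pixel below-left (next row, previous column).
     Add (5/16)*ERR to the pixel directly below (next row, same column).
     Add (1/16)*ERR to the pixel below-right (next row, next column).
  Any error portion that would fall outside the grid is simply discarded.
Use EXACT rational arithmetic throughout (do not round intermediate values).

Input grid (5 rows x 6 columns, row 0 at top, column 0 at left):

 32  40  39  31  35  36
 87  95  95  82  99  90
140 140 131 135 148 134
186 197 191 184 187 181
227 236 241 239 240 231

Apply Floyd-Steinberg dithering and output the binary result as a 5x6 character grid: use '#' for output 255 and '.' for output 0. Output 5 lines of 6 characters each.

Answer: ......
.#.#.#
#.#.#.
######
####.#

Derivation:
(0,0): OLD=32 → NEW=0, ERR=32
(0,1): OLD=54 → NEW=0, ERR=54
(0,2): OLD=501/8 → NEW=0, ERR=501/8
(0,3): OLD=7475/128 → NEW=0, ERR=7475/128
(0,4): OLD=124005/2048 → NEW=0, ERR=124005/2048
(0,5): OLD=2047683/32768 → NEW=0, ERR=2047683/32768
(1,0): OLD=857/8 → NEW=0, ERR=857/8
(1,1): OLD=11039/64 → NEW=255, ERR=-5281/64
(1,2): OLD=190043/2048 → NEW=0, ERR=190043/2048
(1,3): OLD=1278887/8192 → NEW=255, ERR=-810073/8192
(1,4): OLD=47199517/524288 → NEW=0, ERR=47199517/524288
(1,5): OLD=1280931259/8388608 → NEW=255, ERR=-858163781/8388608
(2,0): OLD=161797/1024 → NEW=255, ERR=-99323/1024
(2,1): OLD=3141559/32768 → NEW=0, ERR=3141559/32768
(2,2): OLD=93451333/524288 → NEW=255, ERR=-40242107/524288
(2,3): OLD=390896765/4194304 → NEW=0, ERR=390896765/4194304
(2,4): OLD=25708733719/134217728 → NEW=255, ERR=-8516786921/134217728
(2,5): OLD=171575274257/2147483648 → NEW=0, ERR=171575274257/2147483648
(3,0): OLD=91050565/524288 → NEW=255, ERR=-42642875/524288
(3,1): OLD=716900337/4194304 → NEW=255, ERR=-352647183/4194304
(3,2): OLD=5157194155/33554432 → NEW=255, ERR=-3399186005/33554432
(3,3): OLD=326650925337/2147483648 → NEW=255, ERR=-220957404903/2147483648
(3,4): OLD=2456045626633/17179869184 → NEW=255, ERR=-1924821015287/17179869184
(3,5): OLD=42052016294247/274877906944 → NEW=255, ERR=-28041849976473/274877906944
(4,0): OLD=12470055579/67108864 → NEW=255, ERR=-4642704741/67108864
(4,1): OLD=166838958607/1073741824 → NEW=255, ERR=-106965206513/1073741824
(4,2): OLD=4852016961501/34359738368 → NEW=255, ERR=-3909716322339/34359738368
(4,3): OLD=71317340309777/549755813888 → NEW=255, ERR=-68870392231663/549755813888
(4,4): OLD=1096182021748353/8796093022208 → NEW=0, ERR=1096182021748353/8796093022208
(4,5): OLD=34711429606256615/140737488355328 → NEW=255, ERR=-1176629924352025/140737488355328
Row 0: ......
Row 1: .#.#.#
Row 2: #.#.#.
Row 3: ######
Row 4: ####.#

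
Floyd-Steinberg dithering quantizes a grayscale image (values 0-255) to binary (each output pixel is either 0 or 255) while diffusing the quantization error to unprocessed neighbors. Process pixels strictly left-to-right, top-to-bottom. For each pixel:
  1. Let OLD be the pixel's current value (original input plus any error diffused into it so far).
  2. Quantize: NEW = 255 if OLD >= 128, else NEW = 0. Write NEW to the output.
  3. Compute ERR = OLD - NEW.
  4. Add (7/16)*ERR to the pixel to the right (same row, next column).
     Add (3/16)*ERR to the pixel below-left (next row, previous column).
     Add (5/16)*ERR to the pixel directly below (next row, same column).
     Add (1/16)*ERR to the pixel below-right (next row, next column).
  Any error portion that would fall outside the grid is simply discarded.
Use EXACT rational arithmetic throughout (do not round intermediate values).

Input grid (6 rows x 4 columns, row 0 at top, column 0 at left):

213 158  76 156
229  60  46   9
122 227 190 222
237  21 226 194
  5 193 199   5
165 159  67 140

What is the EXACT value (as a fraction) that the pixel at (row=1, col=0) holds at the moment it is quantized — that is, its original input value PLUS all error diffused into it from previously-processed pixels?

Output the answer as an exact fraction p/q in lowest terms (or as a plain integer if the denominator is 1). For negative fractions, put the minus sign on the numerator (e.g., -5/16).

(0,0): OLD=213 → NEW=255, ERR=-42
(0,1): OLD=1117/8 → NEW=255, ERR=-923/8
(0,2): OLD=3267/128 → NEW=0, ERR=3267/128
(0,3): OLD=342357/2048 → NEW=255, ERR=-179883/2048
(1,0): OLD=24863/128 → NEW=255, ERR=-7777/128
Target (1,0): original=229, with diffused error = 24863/128

Answer: 24863/128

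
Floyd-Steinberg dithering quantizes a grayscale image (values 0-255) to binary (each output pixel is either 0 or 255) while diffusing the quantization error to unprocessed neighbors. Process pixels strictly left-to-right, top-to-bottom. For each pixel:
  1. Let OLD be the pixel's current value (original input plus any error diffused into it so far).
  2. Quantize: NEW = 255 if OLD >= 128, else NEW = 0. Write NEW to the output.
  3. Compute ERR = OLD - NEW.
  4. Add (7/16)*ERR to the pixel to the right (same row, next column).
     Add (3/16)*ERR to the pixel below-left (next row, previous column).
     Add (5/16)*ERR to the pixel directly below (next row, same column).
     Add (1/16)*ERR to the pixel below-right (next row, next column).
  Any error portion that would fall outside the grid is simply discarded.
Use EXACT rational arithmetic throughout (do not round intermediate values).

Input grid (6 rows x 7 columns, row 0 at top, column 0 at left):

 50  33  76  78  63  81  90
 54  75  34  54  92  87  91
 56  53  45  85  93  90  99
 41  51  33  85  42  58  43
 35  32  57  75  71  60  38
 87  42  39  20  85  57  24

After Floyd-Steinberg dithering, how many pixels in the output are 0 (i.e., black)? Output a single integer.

(0,0): OLD=50 → NEW=0, ERR=50
(0,1): OLD=439/8 → NEW=0, ERR=439/8
(0,2): OLD=12801/128 → NEW=0, ERR=12801/128
(0,3): OLD=249351/2048 → NEW=0, ERR=249351/2048
(0,4): OLD=3809841/32768 → NEW=0, ERR=3809841/32768
(0,5): OLD=69136215/524288 → NEW=255, ERR=-64557225/524288
(0,6): OLD=303074145/8388608 → NEW=0, ERR=303074145/8388608
(1,0): OLD=10229/128 → NEW=0, ERR=10229/128
(1,1): OLD=152563/1024 → NEW=255, ERR=-108557/1024
(1,2): OLD=1478831/32768 → NEW=0, ERR=1478831/32768
(1,3): OLD=18329507/131072 → NEW=255, ERR=-15093853/131072
(1,4): OLD=524073513/8388608 → NEW=0, ERR=524073513/8388608
(1,5): OLD=6032710329/67108864 → NEW=0, ERR=6032710329/67108864
(1,6): OLD=143799119287/1073741824 → NEW=255, ERR=-130005045833/1073741824
(2,0): OLD=1000993/16384 → NEW=0, ERR=1000993/16384
(2,1): OLD=31487163/524288 → NEW=0, ERR=31487163/524288
(2,2): OLD=479496561/8388608 → NEW=0, ERR=479496561/8388608
(2,3): OLD=5942875561/67108864 → NEW=0, ERR=5942875561/67108864
(2,4): OLD=86395568665/536870912 → NEW=255, ERR=-50506513895/536870912
(2,5): OLD=998780130515/17179869184 → NEW=0, ERR=998780130515/17179869184
(2,6): OLD=25348343878645/274877906944 → NEW=0, ERR=25348343878645/274877906944
(3,0): OLD=598553297/8388608 → NEW=0, ERR=598553297/8388608
(3,1): OLD=7752474173/67108864 → NEW=0, ERR=7752474173/67108864
(3,2): OLD=65369822695/536870912 → NEW=0, ERR=65369822695/536870912
(3,3): OLD=326154114961/2147483648 → NEW=255, ERR=-221454215279/2147483648
(3,4): OLD=-4419889652015/274877906944 → NEW=0, ERR=-4419889652015/274877906944
(3,5): OLD=177117788521411/2199023255552 → NEW=0, ERR=177117788521411/2199023255552
(3,6): OLD=3894530131321373/35184372088832 → NEW=0, ERR=3894530131321373/35184372088832
(4,0): OLD=84780518239/1073741824 → NEW=0, ERR=84780518239/1073741824
(4,1): OLD=2232251133587/17179869184 → NEW=255, ERR=-2148615508333/17179869184
(4,2): OLD=7756635990269/274877906944 → NEW=0, ERR=7756635990269/274877906944
(4,3): OLD=131314461374959/2199023255552 → NEW=0, ERR=131314461374959/2199023255552
(4,4): OLD=1772540155484861/17592186044416 → NEW=0, ERR=1772540155484861/17592186044416
(4,5): OLD=83879826982285853/562949953421312 → NEW=255, ERR=-59672411140148707/562949953421312
(4,6): OLD=281471258066307803/9007199254740992 → NEW=0, ERR=281471258066307803/9007199254740992
(5,0): OLD=24250972838249/274877906944 → NEW=0, ERR=24250972838249/274877906944
(5,1): OLD=113779621653731/2199023255552 → NEW=0, ERR=113779621653731/2199023255552
(5,2): OLD=1298916950854789/17592186044416 → NEW=0, ERR=1298916950854789/17592186044416
(5,3): OLD=12894270907513401/140737488355328 → NEW=0, ERR=12894270907513401/140737488355328
(5,4): OLD=1264857215632480691/9007199254740992 → NEW=255, ERR=-1031978594326472269/9007199254740992
(5,5): OLD=-1015561498683122749/72057594037927936 → NEW=0, ERR=-1015561498683122749/72057594037927936
(5,6): OLD=24181967316495745805/1152921504606846976 → NEW=0, ERR=24181967316495745805/1152921504606846976
Output grid:
  Row 0: .....#.  (6 black, running=6)
  Row 1: .#.#..#  (4 black, running=10)
  Row 2: ....#..  (6 black, running=16)
  Row 3: ...#...  (6 black, running=22)
  Row 4: .#...#.  (5 black, running=27)
  Row 5: ....#..  (6 black, running=33)

Answer: 33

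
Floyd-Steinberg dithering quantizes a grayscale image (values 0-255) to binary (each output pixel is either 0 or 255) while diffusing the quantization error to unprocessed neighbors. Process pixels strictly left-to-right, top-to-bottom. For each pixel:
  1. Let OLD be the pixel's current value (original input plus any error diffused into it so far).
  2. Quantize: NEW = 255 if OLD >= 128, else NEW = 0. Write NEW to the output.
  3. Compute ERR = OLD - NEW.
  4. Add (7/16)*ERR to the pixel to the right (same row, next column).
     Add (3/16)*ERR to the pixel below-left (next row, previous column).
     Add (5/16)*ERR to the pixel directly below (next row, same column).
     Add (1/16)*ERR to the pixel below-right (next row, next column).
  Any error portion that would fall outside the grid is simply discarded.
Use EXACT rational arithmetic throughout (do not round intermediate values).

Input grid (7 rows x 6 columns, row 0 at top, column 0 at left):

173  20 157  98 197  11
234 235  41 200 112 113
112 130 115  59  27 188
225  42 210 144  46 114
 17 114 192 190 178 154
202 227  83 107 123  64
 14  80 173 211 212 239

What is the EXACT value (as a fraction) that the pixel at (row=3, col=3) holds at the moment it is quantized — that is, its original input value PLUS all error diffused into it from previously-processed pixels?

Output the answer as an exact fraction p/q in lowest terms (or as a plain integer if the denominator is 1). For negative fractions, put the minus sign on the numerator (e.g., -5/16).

Answer: 5895854775379/34359738368

Derivation:
(0,0): OLD=173 → NEW=255, ERR=-82
(0,1): OLD=-127/8 → NEW=0, ERR=-127/8
(0,2): OLD=19207/128 → NEW=255, ERR=-13433/128
(0,3): OLD=106673/2048 → NEW=0, ERR=106673/2048
(0,4): OLD=7202007/32768 → NEW=255, ERR=-1153833/32768
(0,5): OLD=-2309663/524288 → NEW=0, ERR=-2309663/524288
(1,0): OLD=26291/128 → NEW=255, ERR=-6349/128
(1,1): OLD=187941/1024 → NEW=255, ERR=-73179/1024
(1,2): OLD=-468151/32768 → NEW=0, ERR=-468151/32768
(1,3): OLD=25803509/131072 → NEW=255, ERR=-7619851/131072
(1,4): OLD=654240927/8388608 → NEW=0, ERR=654240927/8388608
(1,5): OLD=19266135465/134217728 → NEW=255, ERR=-14959385175/134217728
(2,0): OLD=1361511/16384 → NEW=0, ERR=1361511/16384
(2,1): OLD=72480157/524288 → NEW=255, ERR=-61213283/524288
(2,2): OLD=369838999/8388608 → NEW=0, ERR=369838999/8388608
(2,3): OLD=4956121375/67108864 → NEW=0, ERR=4956121375/67108864
(2,4): OLD=127026148957/2147483648 → NEW=0, ERR=127026148957/2147483648
(2,5): OLD=6319548719195/34359738368 → NEW=255, ERR=-2442184564645/34359738368
(3,0): OLD=1921638711/8388608 → NEW=255, ERR=-217456329/8388608
(3,1): OLD=512249131/67108864 → NEW=0, ERR=512249131/67108864
(3,2): OLD=125449075409/536870912 → NEW=255, ERR=-11453007151/536870912
(3,3): OLD=5895854775379/34359738368 → NEW=255, ERR=-2865878508461/34359738368
Target (3,3): original=144, with diffused error = 5895854775379/34359738368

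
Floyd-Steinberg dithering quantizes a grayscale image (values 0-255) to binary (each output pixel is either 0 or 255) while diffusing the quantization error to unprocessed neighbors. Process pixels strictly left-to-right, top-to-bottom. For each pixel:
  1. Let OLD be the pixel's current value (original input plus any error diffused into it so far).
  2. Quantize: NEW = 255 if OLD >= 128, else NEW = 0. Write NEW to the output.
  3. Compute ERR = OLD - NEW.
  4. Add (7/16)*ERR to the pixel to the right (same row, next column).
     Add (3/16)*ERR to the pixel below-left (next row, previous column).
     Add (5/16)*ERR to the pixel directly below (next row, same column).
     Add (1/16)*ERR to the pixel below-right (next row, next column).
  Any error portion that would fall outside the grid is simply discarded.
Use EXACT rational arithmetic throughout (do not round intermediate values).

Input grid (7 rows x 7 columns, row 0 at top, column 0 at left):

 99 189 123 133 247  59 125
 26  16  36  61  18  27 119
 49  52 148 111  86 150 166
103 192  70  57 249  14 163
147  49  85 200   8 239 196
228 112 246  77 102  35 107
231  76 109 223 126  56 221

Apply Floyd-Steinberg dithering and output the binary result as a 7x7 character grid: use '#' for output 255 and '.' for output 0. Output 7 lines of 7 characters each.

Answer: .#.##.#
.......
..##.##
##..#.#
...#.##
###.#..
#.##..#

Derivation:
(0,0): OLD=99 → NEW=0, ERR=99
(0,1): OLD=3717/16 → NEW=255, ERR=-363/16
(0,2): OLD=28947/256 → NEW=0, ERR=28947/256
(0,3): OLD=747397/4096 → NEW=255, ERR=-297083/4096
(0,4): OLD=14107811/65536 → NEW=255, ERR=-2603869/65536
(0,5): OLD=43638901/1048576 → NEW=0, ERR=43638901/1048576
(0,6): OLD=2402624307/16777216 → NEW=255, ERR=-1875565773/16777216
(1,0): OLD=13487/256 → NEW=0, ERR=13487/256
(1,1): OLD=121545/2048 → NEW=0, ERR=121545/2048
(1,2): OLD=5392509/65536 → NEW=0, ERR=5392509/65536
(1,3): OLD=19385721/262144 → NEW=0, ERR=19385721/262144
(1,4): OLD=691344011/16777216 → NEW=0, ERR=691344011/16777216
(1,5): OLD=4642494843/134217728 → NEW=0, ERR=4642494843/134217728
(1,6): OLD=218611166421/2147483648 → NEW=0, ERR=218611166421/2147483648
(2,0): OLD=2509747/32768 → NEW=0, ERR=2509747/32768
(2,1): OLD=128739809/1048576 → NEW=0, ERR=128739809/1048576
(2,2): OLD=4110467043/16777216 → NEW=255, ERR=-167723037/16777216
(2,3): OLD=19140109707/134217728 → NEW=255, ERR=-15085410933/134217728
(2,4): OLD=65296225659/1073741824 → NEW=0, ERR=65296225659/1073741824
(2,5): OLD=7183833034537/34359738368 → NEW=255, ERR=-1577900249303/34359738368
(2,6): OLD=98891535353775/549755813888 → NEW=255, ERR=-41296197187665/549755813888
(3,0): OLD=2515832195/16777216 → NEW=255, ERR=-1762357885/16777216
(3,1): OLD=25142054215/134217728 → NEW=255, ERR=-9083466425/134217728
(3,2): OLD=25626565829/1073741824 → NEW=0, ERR=25626565829/1073741824
(3,3): OLD=185094117395/4294967296 → NEW=0, ERR=185094117395/4294967296
(3,4): OLD=149106298390915/549755813888 → NEW=255, ERR=8918565849475/549755813888
(3,5): OLD=-15556840356295/4398046511104 → NEW=0, ERR=-15556840356295/4398046511104
(3,6): OLD=9507388299047783/70368744177664 → NEW=255, ERR=-8436641466256537/70368744177664
(4,0): OLD=217935381581/2147483648 → NEW=0, ERR=217935381581/2147483648
(4,1): OLD=2410675122793/34359738368 → NEW=0, ERR=2410675122793/34359738368
(4,2): OLD=69821111985351/549755813888 → NEW=0, ERR=69821111985351/549755813888
(4,3): OLD=1203151561362365/4398046511104 → NEW=255, ERR=81649701030845/4398046511104
(4,4): OLD=817053174879911/35184372088832 → NEW=0, ERR=817053174879911/35184372088832
(4,5): OLD=255115926985165479/1125899906842624 → NEW=255, ERR=-31988549259703641/1125899906842624
(4,6): OLD=2627988394608808897/18014398509481984 → NEW=255, ERR=-1965683225309097023/18014398509481984
(5,0): OLD=150011181461323/549755813888 → NEW=255, ERR=9823448919883/549755813888
(5,1): OLD=756017682195353/4398046511104 → NEW=255, ERR=-365484178136167/4398046511104
(5,2): OLD=9049340909488127/35184372088832 → NEW=255, ERR=77326026835967/35184372088832
(5,3): OLD=27037063667114395/281474976710656 → NEW=0, ERR=27037063667114395/281474976710656
(5,4): OLD=2650171614311936585/18014398509481984 → NEW=255, ERR=-1943500005605969335/18014398509481984
(5,5): OLD=-5777119632548471111/144115188075855872 → NEW=0, ERR=-5777119632548471111/144115188075855872
(5,6): OLD=123563501240420008119/2305843009213693952 → NEW=0, ERR=123563501240420008119/2305843009213693952
(6,0): OLD=15551665327427203/70368744177664 → NEW=255, ERR=-2392364437877117/70368744177664
(6,1): OLD=41304465226767071/1125899906842624 → NEW=0, ERR=41304465226767071/1125899906842624
(6,2): OLD=2495953672817174461/18014398509481984 → NEW=255, ERR=-2097717947100731459/18014398509481984
(6,3): OLD=26226149767262656099/144115188075855872 → NEW=255, ERR=-10523223192080591261/144115188075855872
(6,4): OLD=16955659286504960329/288230376151711744 → NEW=0, ERR=16955659286504960329/288230376151711744
(6,5): OLD=2675305188699565820013/36893488147419103232 → NEW=0, ERR=2675305188699565820013/36893488147419103232
(6,6): OLD=157588647883472101813547/590295810358705651712 → NEW=255, ERR=7063216242002160626987/590295810358705651712
Row 0: .#.##.#
Row 1: .......
Row 2: ..##.##
Row 3: ##..#.#
Row 4: ...#.##
Row 5: ###.#..
Row 6: #.##..#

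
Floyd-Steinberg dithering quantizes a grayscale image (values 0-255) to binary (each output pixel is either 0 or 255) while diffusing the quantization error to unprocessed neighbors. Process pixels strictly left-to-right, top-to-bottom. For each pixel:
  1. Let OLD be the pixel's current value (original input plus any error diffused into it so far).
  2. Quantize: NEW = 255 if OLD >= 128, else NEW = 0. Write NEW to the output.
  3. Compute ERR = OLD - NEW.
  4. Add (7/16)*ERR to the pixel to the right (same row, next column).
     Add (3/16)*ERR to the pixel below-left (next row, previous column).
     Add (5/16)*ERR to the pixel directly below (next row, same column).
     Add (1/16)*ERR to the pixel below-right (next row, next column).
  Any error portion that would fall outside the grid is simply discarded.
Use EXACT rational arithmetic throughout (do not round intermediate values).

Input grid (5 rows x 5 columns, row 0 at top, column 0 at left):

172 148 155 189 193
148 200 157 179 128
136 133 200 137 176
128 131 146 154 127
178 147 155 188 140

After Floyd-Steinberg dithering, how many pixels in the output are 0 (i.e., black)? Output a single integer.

(0,0): OLD=172 → NEW=255, ERR=-83
(0,1): OLD=1787/16 → NEW=0, ERR=1787/16
(0,2): OLD=52189/256 → NEW=255, ERR=-13091/256
(0,3): OLD=682507/4096 → NEW=255, ERR=-361973/4096
(0,4): OLD=10114637/65536 → NEW=255, ERR=-6597043/65536
(1,0): OLD=36609/256 → NEW=255, ERR=-28671/256
(1,1): OLD=350471/2048 → NEW=255, ERR=-171769/2048
(1,2): OLD=6208659/65536 → NEW=0, ERR=6208659/65536
(1,3): OLD=44763863/262144 → NEW=255, ERR=-22082857/262144
(1,4): OLD=227183781/4194304 → NEW=0, ERR=227183781/4194304
(2,0): OLD=2794301/32768 → NEW=0, ERR=2794301/32768
(2,1): OLD=162383983/1048576 → NEW=255, ERR=-105002897/1048576
(2,2): OLD=2764175629/16777216 → NEW=255, ERR=-1514014451/16777216
(2,3): OLD=23426664151/268435456 → NEW=0, ERR=23426664151/268435456
(2,4): OLD=969986857505/4294967296 → NEW=255, ERR=-125229802975/4294967296
(3,0): OLD=2279563117/16777216 → NEW=255, ERR=-1998626963/16777216
(3,1): OLD=4831531497/134217728 → NEW=0, ERR=4831531497/134217728
(3,2): OLD=616984760915/4294967296 → NEW=255, ERR=-478231899565/4294967296
(3,3): OLD=1043254018011/8589934592 → NEW=0, ERR=1043254018011/8589934592
(3,4): OLD=24254880440103/137438953472 → NEW=255, ERR=-10792052695257/137438953472
(4,0): OLD=316801605315/2147483648 → NEW=255, ERR=-230806724925/2147483648
(4,1): OLD=5697169769539/68719476736 → NEW=0, ERR=5697169769539/68719476736
(4,2): OLD=199557779285581/1099511627776 → NEW=255, ERR=-80817685797299/1099511627776
(4,3): OLD=3027853116321347/17592186044416 → NEW=255, ERR=-1458154325004733/17592186044416
(4,4): OLD=24429086968380757/281474976710656 → NEW=0, ERR=24429086968380757/281474976710656
Output grid:
  Row 0: #.###  (1 black, running=1)
  Row 1: ##.#.  (2 black, running=3)
  Row 2: .##.#  (2 black, running=5)
  Row 3: #.#.#  (2 black, running=7)
  Row 4: #.##.  (2 black, running=9)

Answer: 9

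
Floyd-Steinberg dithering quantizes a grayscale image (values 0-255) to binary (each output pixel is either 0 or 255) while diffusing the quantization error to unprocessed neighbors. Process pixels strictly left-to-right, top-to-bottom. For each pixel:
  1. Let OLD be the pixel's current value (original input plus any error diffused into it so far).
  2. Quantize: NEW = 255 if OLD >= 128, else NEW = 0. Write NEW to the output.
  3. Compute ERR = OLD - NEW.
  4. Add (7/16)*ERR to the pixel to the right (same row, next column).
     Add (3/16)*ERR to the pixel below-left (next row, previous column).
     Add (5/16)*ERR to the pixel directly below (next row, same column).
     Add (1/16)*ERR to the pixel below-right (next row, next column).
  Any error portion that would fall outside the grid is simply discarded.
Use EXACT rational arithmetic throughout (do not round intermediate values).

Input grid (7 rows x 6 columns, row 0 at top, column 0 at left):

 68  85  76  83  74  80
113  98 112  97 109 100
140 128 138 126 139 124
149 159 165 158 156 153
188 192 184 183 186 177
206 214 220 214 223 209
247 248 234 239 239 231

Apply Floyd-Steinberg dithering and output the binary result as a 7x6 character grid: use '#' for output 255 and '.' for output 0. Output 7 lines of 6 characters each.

(0,0): OLD=68 → NEW=0, ERR=68
(0,1): OLD=459/4 → NEW=0, ERR=459/4
(0,2): OLD=8077/64 → NEW=0, ERR=8077/64
(0,3): OLD=141531/1024 → NEW=255, ERR=-119589/1024
(0,4): OLD=375293/16384 → NEW=0, ERR=375293/16384
(0,5): OLD=23598571/262144 → NEW=0, ERR=23598571/262144
(1,0): OLD=9969/64 → NEW=255, ERR=-6351/64
(1,1): OLD=60599/512 → NEW=0, ERR=60599/512
(1,2): OLD=3088291/16384 → NEW=255, ERR=-1089629/16384
(1,3): OLD=2856759/65536 → NEW=0, ERR=2856759/65536
(1,4): OLD=607372757/4194304 → NEW=255, ERR=-462174763/4194304
(1,5): OLD=5459623747/67108864 → NEW=0, ERR=5459623747/67108864
(2,0): OLD=1074637/8192 → NEW=255, ERR=-1014323/8192
(2,1): OLD=24155007/262144 → NEW=0, ERR=24155007/262144
(2,2): OLD=726036477/4194304 → NEW=255, ERR=-343511043/4194304
(2,3): OLD=2649916565/33554432 → NEW=0, ERR=2649916565/33554432
(2,4): OLD=168679156863/1073741824 → NEW=255, ERR=-105125008257/1073741824
(2,5): OLD=1712881881449/17179869184 → NEW=0, ERR=1712881881449/17179869184
(3,0): OLD=535124637/4194304 → NEW=0, ERR=535124637/4194304
(3,1): OLD=7399357945/33554432 → NEW=255, ERR=-1157022215/33554432
(3,2): OLD=38892846923/268435456 → NEW=255, ERR=-29558194357/268435456
(3,3): OLD=1907462687697/17179869184 → NEW=0, ERR=1907462687697/17179869184
(3,4): OLD=27159297281105/137438953472 → NEW=255, ERR=-7887635854255/137438953472
(3,5): OLD=336296381320735/2199023255552 → NEW=255, ERR=-224454548845025/2199023255552
(4,0): OLD=118865650291/536870912 → NEW=255, ERR=-18036432269/536870912
(4,1): OLD=1321597425975/8589934592 → NEW=255, ERR=-868835894985/8589934592
(4,2): OLD=34085202842677/274877906944 → NEW=0, ERR=34085202842677/274877906944
(4,3): OLD=1118442540299433/4398046511104 → NEW=255, ERR=-3059320032087/4398046511104
(4,4): OLD=10946732595120377/70368744177664 → NEW=255, ERR=-6997297170183943/70368744177664
(4,5): OLD=110352005947274287/1125899906842624 → NEW=0, ERR=110352005947274287/1125899906842624
(5,0): OLD=24263002148757/137438953472 → NEW=255, ERR=-10783930986603/137438953472
(5,1): OLD=744214131572517/4398046511104 → NEW=255, ERR=-377287728759003/4398046511104
(5,2): OLD=7556451953429319/35184372088832 → NEW=255, ERR=-1415562929222841/35184372088832
(5,3): OLD=208613873869808285/1125899906842624 → NEW=255, ERR=-78490602375060835/1125899906842624
(5,4): OLD=404783213660993717/2251799813685248 → NEW=255, ERR=-169425738828744523/2251799813685248
(5,5): OLD=7223644955189114345/36028797018963968 → NEW=255, ERR=-1963698284646697495/36028797018963968
(6,0): OLD=14523787667749519/70368744177664 → NEW=255, ERR=-3420242097554801/70368744177664
(6,1): OLD=211083713672889123/1125899906842624 → NEW=255, ERR=-76020762571979997/1125899906842624
(6,2): OLD=781169094712945611/4503599627370496 → NEW=255, ERR=-367248810266530869/4503599627370496
(6,3): OLD=11883464767784853135/72057594037927936 → NEW=255, ERR=-6491221711886770545/72057594037927936
(6,4): OLD=186195981145345831359/1152921504606846976 → NEW=255, ERR=-107799002529400147521/1152921504606846976
(6,5): OLD=3105667159497316595673/18446744073709551616 → NEW=255, ERR=-1598252579298619066407/18446744073709551616
Row 0: ...#..
Row 1: #.#.#.
Row 2: #.#.#.
Row 3: .##.##
Row 4: ##.##.
Row 5: ######
Row 6: ######

Answer: ...#..
#.#.#.
#.#.#.
.##.##
##.##.
######
######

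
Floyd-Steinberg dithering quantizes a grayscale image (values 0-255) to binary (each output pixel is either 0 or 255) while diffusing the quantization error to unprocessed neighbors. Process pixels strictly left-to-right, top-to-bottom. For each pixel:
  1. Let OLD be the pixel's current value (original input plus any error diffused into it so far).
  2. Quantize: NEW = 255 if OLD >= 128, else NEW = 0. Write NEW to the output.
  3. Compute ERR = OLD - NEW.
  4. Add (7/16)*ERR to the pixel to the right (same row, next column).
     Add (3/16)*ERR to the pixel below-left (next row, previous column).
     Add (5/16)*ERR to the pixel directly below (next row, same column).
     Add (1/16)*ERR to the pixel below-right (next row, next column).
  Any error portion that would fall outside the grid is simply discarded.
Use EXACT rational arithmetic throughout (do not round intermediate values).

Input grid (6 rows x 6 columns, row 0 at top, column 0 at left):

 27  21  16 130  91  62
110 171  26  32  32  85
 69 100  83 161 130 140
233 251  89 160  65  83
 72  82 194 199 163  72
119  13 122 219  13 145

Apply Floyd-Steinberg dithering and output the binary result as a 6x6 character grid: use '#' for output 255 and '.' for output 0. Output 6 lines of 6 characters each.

(0,0): OLD=27 → NEW=0, ERR=27
(0,1): OLD=525/16 → NEW=0, ERR=525/16
(0,2): OLD=7771/256 → NEW=0, ERR=7771/256
(0,3): OLD=586877/4096 → NEW=255, ERR=-457603/4096
(0,4): OLD=2760555/65536 → NEW=0, ERR=2760555/65536
(0,5): OLD=84335597/1048576 → NEW=0, ERR=84335597/1048576
(1,0): OLD=31895/256 → NEW=0, ERR=31895/256
(1,1): OLD=497953/2048 → NEW=255, ERR=-24287/2048
(1,2): OLD=747189/65536 → NEW=0, ERR=747189/65536
(1,3): OLD=3111889/262144 → NEW=0, ERR=3111889/262144
(1,4): OLD=980708627/16777216 → NEW=0, ERR=980708627/16777216
(1,5): OLD=37135523989/268435456 → NEW=255, ERR=-31315517291/268435456
(2,0): OLD=3463931/32768 → NEW=0, ERR=3463931/32768
(2,1): OLD=159873401/1048576 → NEW=255, ERR=-107513479/1048576
(2,2): OLD=724597419/16777216 → NEW=0, ERR=724597419/16777216
(2,3): OLD=26209750547/134217728 → NEW=255, ERR=-8015770093/134217728
(2,4): OLD=433821679801/4294967296 → NEW=0, ERR=433821679801/4294967296
(2,5): OLD=10403298526879/68719476736 → NEW=255, ERR=-7120168040801/68719476736
(3,0): OLD=4140779851/16777216 → NEW=255, ERR=-137410229/16777216
(3,1): OLD=30880837231/134217728 → NEW=255, ERR=-3344683409/134217728
(3,2): OLD=79444060989/1073741824 → NEW=0, ERR=79444060989/1073741824
(3,3): OLD=13423988749239/68719476736 → NEW=255, ERR=-4099477818441/68719476736
(3,4): OLD=26006533525207/549755813888 → NEW=0, ERR=26006533525207/549755813888
(3,5): OLD=682843908902201/8796093022208 → NEW=0, ERR=682843908902201/8796093022208
(4,0): OLD=139088363269/2147483648 → NEW=0, ERR=139088363269/2147483648
(4,1): OLD=3982618272961/34359738368 → NEW=0, ERR=3982618272961/34359738368
(4,2): OLD=280473099765747/1099511627776 → NEW=255, ERR=97634682867/1099511627776
(4,3): OLD=3410960159747551/17592186044416 → NEW=255, ERR=-1075047281578529/17592186044416
(4,4): OLD=45563732728712655/281474976710656 → NEW=255, ERR=-26212386332504625/281474976710656
(4,5): OLD=263342839432401481/4503599627370496 → NEW=0, ERR=263342839432401481/4503599627370496
(5,0): OLD=88495865733075/549755813888 → NEW=255, ERR=-51691866808365/549755813888
(5,1): OLD=213737352976387/17592186044416 → NEW=0, ERR=213737352976387/17592186044416
(5,2): OLD=17328939057592273/140737488355328 → NEW=0, ERR=17328939057592273/140737488355328
(5,3): OLD=1064277518155448203/4503599627370496 → NEW=255, ERR=-84140386824028277/4503599627370496
(5,4): OLD=-154301059707800469/9007199254740992 → NEW=0, ERR=-154301059707800469/9007199254740992
(5,5): OLD=21611226884728364967/144115188075855872 → NEW=255, ERR=-15138146074614882393/144115188075855872
Row 0: ...#..
Row 1: .#...#
Row 2: .#.#.#
Row 3: ##.#..
Row 4: ..###.
Row 5: #..#.#

Answer: ...#..
.#...#
.#.#.#
##.#..
..###.
#..#.#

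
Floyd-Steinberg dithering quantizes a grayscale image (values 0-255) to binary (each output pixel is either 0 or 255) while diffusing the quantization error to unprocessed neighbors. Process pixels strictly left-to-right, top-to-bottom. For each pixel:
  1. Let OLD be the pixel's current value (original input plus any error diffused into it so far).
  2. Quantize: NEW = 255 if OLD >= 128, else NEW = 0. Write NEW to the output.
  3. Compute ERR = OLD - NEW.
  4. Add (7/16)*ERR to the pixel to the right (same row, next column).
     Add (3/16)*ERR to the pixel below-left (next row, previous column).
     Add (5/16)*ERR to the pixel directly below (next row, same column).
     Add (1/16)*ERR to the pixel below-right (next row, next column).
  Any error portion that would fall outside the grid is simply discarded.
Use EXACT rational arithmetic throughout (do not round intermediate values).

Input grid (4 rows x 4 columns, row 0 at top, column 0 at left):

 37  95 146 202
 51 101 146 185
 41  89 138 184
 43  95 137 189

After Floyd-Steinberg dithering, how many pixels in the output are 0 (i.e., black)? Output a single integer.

Answer: 8

Derivation:
(0,0): OLD=37 → NEW=0, ERR=37
(0,1): OLD=1779/16 → NEW=0, ERR=1779/16
(0,2): OLD=49829/256 → NEW=255, ERR=-15451/256
(0,3): OLD=719235/4096 → NEW=255, ERR=-325245/4096
(1,0): OLD=21353/256 → NEW=0, ERR=21353/256
(1,1): OLD=334303/2048 → NEW=255, ERR=-187937/2048
(1,2): OLD=5180747/65536 → NEW=0, ERR=5180747/65536
(1,3): OLD=200276733/1048576 → NEW=255, ERR=-67110147/1048576
(2,0): OLD=1633797/32768 → NEW=0, ERR=1633797/32768
(2,1): OLD=107135111/1048576 → NEW=0, ERR=107135111/1048576
(2,2): OLD=397763395/2097152 → NEW=255, ERR=-137010365/2097152
(2,3): OLD=4709625367/33554432 → NEW=255, ERR=-3846754793/33554432
(3,0): OLD=1304233141/16777216 → NEW=0, ERR=1304233141/16777216
(3,1): OLD=40750064491/268435456 → NEW=255, ERR=-27700976789/268435456
(3,2): OLD=241921521813/4294967296 → NEW=0, ERR=241921521813/4294967296
(3,3): OLD=11938911460755/68719476736 → NEW=255, ERR=-5584555106925/68719476736
Output grid:
  Row 0: ..##  (2 black, running=2)
  Row 1: .#.#  (2 black, running=4)
  Row 2: ..##  (2 black, running=6)
  Row 3: .#.#  (2 black, running=8)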